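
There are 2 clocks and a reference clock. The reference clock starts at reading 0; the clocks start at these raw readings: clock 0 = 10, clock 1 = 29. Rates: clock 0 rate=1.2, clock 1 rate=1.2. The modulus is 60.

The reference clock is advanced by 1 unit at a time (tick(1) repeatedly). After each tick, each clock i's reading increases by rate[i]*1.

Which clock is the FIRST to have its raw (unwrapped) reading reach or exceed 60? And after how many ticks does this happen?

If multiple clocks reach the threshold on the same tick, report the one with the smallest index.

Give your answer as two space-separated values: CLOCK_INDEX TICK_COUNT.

clock 0: start=10, rate=1.2, needs 60-10 = 50; ticks = ceil(50/1.2) = ceil(41.6667) = 42; reading at tick 42 = 10 + 1.2*42 = 60.4000
clock 1: start=29, rate=1.2, needs 60-29 = 31; ticks = ceil(31/1.2) = ceil(25.8333) = 26; reading at tick 26 = 29 + 1.2*26 = 60.2000
Minimum tick count = 26; winners = [1]; smallest index = 1

Answer: 1 26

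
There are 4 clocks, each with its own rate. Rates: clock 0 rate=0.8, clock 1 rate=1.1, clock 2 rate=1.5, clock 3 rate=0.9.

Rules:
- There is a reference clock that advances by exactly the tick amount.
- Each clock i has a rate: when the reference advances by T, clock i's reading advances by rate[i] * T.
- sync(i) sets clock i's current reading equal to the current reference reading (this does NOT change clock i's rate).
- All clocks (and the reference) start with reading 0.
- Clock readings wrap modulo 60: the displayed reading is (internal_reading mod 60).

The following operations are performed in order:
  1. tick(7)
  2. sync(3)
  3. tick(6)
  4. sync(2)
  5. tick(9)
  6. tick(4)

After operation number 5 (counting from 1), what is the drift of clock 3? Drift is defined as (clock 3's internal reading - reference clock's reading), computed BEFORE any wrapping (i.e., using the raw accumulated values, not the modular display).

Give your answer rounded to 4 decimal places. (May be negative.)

Answer: -1.5000

Derivation:
After op 1 tick(7): ref=7.0000 raw=[5.6000 7.7000 10.5000 6.3000]
After op 2 sync(3): ref=7.0000 raw=[5.6000 7.7000 10.5000 7.0000]
After op 3 tick(6): ref=13.0000 raw=[10.4000 14.3000 19.5000 12.4000]
After op 4 sync(2): ref=13.0000 raw=[10.4000 14.3000 13.0000 12.4000]
After op 5 tick(9): ref=22.0000 raw=[17.6000 24.2000 26.5000 20.5000]
Drift of clock 3 after op 5: 20.5000 - 22.0000 = -1.5000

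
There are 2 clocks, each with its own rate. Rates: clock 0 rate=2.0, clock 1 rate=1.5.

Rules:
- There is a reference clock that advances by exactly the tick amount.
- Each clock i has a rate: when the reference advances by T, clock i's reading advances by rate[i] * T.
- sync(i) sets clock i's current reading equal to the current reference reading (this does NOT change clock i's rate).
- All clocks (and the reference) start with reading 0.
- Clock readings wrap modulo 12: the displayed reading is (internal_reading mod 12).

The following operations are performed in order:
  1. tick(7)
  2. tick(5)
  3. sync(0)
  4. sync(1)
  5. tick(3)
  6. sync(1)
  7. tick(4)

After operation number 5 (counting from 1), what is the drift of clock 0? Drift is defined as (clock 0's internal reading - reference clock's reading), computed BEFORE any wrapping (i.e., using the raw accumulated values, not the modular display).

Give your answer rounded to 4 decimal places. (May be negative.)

After op 1 tick(7): ref=7.0000 raw=[14.0000 10.5000]
After op 2 tick(5): ref=12.0000 raw=[24.0000 18.0000]
After op 3 sync(0): ref=12.0000 raw=[12.0000 18.0000]
After op 4 sync(1): ref=12.0000 raw=[12.0000 12.0000]
After op 5 tick(3): ref=15.0000 raw=[18.0000 16.5000]
Drift of clock 0 after op 5: 18.0000 - 15.0000 = 3.0000

Answer: 3.0000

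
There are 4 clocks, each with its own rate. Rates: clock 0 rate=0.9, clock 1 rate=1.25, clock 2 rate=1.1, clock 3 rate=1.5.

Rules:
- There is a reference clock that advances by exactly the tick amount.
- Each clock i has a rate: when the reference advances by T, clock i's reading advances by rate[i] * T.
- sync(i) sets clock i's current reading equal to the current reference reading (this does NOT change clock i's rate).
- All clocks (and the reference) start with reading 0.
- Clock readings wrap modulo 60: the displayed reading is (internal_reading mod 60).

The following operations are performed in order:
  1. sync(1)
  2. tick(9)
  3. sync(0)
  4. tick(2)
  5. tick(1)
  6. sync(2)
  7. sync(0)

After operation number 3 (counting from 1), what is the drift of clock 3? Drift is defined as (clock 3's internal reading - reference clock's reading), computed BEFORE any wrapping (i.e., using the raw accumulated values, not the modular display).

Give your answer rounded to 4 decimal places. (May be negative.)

After op 1 sync(1): ref=0.0000 raw=[0.0000 0.0000 0.0000 0.0000]
After op 2 tick(9): ref=9.0000 raw=[8.1000 11.2500 9.9000 13.5000]
After op 3 sync(0): ref=9.0000 raw=[9.0000 11.2500 9.9000 13.5000]
Drift of clock 3 after op 3: 13.5000 - 9.0000 = 4.5000

Answer: 4.5000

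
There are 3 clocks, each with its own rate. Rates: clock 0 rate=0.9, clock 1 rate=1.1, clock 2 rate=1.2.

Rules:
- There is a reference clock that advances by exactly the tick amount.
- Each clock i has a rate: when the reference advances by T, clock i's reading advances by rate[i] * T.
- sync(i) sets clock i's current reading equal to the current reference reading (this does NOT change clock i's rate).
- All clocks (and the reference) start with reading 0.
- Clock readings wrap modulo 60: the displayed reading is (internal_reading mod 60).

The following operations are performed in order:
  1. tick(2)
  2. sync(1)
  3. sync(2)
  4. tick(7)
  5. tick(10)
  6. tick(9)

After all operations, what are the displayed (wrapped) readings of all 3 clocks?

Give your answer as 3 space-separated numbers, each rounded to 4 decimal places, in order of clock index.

After op 1 tick(2): ref=2.0000 raw=[1.8000 2.2000 2.4000]
After op 2 sync(1): ref=2.0000 raw=[1.8000 2.0000 2.4000]
After op 3 sync(2): ref=2.0000 raw=[1.8000 2.0000 2.0000]
After op 4 tick(7): ref=9.0000 raw=[8.1000 9.7000 10.4000]
After op 5 tick(10): ref=19.0000 raw=[17.1000 20.7000 22.4000]
After op 6 tick(9): ref=28.0000 raw=[25.2000 30.6000 33.2000]
Wrap final raw readings (mod 60): 25.2000 mod 60 = 25.2000; 30.6000 mod 60 = 30.6000; 33.2000 mod 60 = 33.2000

Answer: 25.2000 30.6000 33.2000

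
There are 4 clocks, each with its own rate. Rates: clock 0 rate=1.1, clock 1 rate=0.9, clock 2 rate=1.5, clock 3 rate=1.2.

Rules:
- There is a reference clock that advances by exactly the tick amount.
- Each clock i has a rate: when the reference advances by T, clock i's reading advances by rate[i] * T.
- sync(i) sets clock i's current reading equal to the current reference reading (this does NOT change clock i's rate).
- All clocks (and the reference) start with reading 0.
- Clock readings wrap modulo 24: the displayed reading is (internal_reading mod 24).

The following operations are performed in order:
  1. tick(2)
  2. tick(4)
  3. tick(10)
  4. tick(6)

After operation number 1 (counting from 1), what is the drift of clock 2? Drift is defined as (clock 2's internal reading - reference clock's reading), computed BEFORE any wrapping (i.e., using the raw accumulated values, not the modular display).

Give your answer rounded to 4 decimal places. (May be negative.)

Answer: 1.0000

Derivation:
After op 1 tick(2): ref=2.0000 raw=[2.2000 1.8000 3.0000 2.4000]
Drift of clock 2 after op 1: 3.0000 - 2.0000 = 1.0000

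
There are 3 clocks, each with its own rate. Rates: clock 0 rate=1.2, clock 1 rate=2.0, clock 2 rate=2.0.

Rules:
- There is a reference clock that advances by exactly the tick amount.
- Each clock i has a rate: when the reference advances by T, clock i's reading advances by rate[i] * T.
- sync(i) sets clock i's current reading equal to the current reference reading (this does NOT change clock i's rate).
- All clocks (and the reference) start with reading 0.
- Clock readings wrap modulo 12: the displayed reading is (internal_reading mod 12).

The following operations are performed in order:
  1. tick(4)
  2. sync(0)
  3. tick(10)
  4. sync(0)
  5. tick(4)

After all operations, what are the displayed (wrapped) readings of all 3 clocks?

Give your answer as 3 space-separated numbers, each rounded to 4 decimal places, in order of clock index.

After op 1 tick(4): ref=4.0000 raw=[4.8000 8.0000 8.0000]
After op 2 sync(0): ref=4.0000 raw=[4.0000 8.0000 8.0000]
After op 3 tick(10): ref=14.0000 raw=[16.0000 28.0000 28.0000]
After op 4 sync(0): ref=14.0000 raw=[14.0000 28.0000 28.0000]
After op 5 tick(4): ref=18.0000 raw=[18.8000 36.0000 36.0000]
Wrap final raw readings (mod 12): 18.8000 mod 12 = 6.8000; 36.0000 mod 12 = 0.0000; 36.0000 mod 12 = 0.0000

Answer: 6.8000 0.0000 0.0000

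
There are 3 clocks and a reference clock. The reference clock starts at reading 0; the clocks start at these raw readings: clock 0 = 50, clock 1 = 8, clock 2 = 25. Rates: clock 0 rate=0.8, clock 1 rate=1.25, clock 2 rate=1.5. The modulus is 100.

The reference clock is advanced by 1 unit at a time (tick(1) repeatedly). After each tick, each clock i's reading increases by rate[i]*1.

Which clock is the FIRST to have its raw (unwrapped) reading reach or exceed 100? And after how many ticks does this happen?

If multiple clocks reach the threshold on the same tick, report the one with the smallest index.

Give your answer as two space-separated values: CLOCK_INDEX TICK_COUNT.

Answer: 2 50

Derivation:
clock 0: start=50, rate=0.8, needs 100-50 = 50; ticks = ceil(50/0.8) = ceil(62.5000) = 63; reading at tick 63 = 50 + 0.8*63 = 100.4000
clock 1: start=8, rate=1.25, needs 100-8 = 92; ticks = ceil(92/1.25) = ceil(73.6000) = 74; reading at tick 74 = 8 + 1.25*74 = 100.5000
clock 2: start=25, rate=1.5, needs 100-25 = 75; ticks = ceil(75/1.5) = ceil(50.0000) = 50; reading at tick 50 = 25 + 1.5*50 = 100.0000
Minimum tick count = 50; winners = [2]; smallest index = 2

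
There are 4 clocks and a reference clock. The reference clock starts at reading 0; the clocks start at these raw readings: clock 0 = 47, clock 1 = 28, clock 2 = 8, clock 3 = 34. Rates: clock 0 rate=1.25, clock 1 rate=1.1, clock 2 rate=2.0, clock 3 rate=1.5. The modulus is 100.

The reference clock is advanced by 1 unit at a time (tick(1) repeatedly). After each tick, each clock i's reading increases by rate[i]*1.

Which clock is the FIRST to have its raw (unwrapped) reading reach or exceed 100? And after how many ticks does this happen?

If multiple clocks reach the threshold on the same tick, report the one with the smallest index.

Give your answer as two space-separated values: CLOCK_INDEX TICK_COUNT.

Answer: 0 43

Derivation:
clock 0: start=47, rate=1.25, needs 100-47 = 53; ticks = ceil(53/1.25) = ceil(42.4000) = 43; reading at tick 43 = 47 + 1.25*43 = 100.7500
clock 1: start=28, rate=1.1, needs 100-28 = 72; ticks = ceil(72/1.1) = ceil(65.4545) = 66; reading at tick 66 = 28 + 1.1*66 = 100.6000
clock 2: start=8, rate=2.0, needs 100-8 = 92; ticks = ceil(92/2.0) = ceil(46.0000) = 46; reading at tick 46 = 8 + 2.0*46 = 100.0000
clock 3: start=34, rate=1.5, needs 100-34 = 66; ticks = ceil(66/1.5) = ceil(44.0000) = 44; reading at tick 44 = 34 + 1.5*44 = 100.0000
Minimum tick count = 43; winners = [0]; smallest index = 0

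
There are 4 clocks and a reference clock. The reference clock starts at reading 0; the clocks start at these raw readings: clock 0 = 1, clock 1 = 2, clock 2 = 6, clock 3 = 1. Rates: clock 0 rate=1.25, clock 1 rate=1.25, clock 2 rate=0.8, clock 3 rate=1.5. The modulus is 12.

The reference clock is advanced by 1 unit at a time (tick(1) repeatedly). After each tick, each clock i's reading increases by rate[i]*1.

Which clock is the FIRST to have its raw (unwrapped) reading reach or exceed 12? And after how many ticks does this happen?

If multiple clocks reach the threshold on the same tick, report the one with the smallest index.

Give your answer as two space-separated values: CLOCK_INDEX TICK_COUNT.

Answer: 1 8

Derivation:
clock 0: start=1, rate=1.25, needs 12-1 = 11; ticks = ceil(11/1.25) = ceil(8.8000) = 9; reading at tick 9 = 1 + 1.25*9 = 12.2500
clock 1: start=2, rate=1.25, needs 12-2 = 10; ticks = ceil(10/1.25) = ceil(8.0000) = 8; reading at tick 8 = 2 + 1.25*8 = 12.0000
clock 2: start=6, rate=0.8, needs 12-6 = 6; ticks = ceil(6/0.8) = ceil(7.5000) = 8; reading at tick 8 = 6 + 0.8*8 = 12.4000
clock 3: start=1, rate=1.5, needs 12-1 = 11; ticks = ceil(11/1.5) = ceil(7.3333) = 8; reading at tick 8 = 1 + 1.5*8 = 13.0000
Minimum tick count = 8; winners = [1, 2, 3]; smallest index = 1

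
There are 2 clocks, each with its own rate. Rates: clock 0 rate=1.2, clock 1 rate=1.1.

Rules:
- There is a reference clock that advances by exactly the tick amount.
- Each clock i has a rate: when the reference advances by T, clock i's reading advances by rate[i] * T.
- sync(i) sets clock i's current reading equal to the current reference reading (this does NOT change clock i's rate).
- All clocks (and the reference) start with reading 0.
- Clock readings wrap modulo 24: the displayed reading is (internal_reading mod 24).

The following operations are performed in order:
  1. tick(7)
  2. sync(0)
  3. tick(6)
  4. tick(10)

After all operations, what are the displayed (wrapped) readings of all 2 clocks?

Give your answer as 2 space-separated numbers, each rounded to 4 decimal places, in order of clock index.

Answer: 2.2000 1.3000

Derivation:
After op 1 tick(7): ref=7.0000 raw=[8.4000 7.7000]
After op 2 sync(0): ref=7.0000 raw=[7.0000 7.7000]
After op 3 tick(6): ref=13.0000 raw=[14.2000 14.3000]
After op 4 tick(10): ref=23.0000 raw=[26.2000 25.3000]
Wrap final raw readings (mod 24): 26.2000 mod 24 = 2.2000; 25.3000 mod 24 = 1.3000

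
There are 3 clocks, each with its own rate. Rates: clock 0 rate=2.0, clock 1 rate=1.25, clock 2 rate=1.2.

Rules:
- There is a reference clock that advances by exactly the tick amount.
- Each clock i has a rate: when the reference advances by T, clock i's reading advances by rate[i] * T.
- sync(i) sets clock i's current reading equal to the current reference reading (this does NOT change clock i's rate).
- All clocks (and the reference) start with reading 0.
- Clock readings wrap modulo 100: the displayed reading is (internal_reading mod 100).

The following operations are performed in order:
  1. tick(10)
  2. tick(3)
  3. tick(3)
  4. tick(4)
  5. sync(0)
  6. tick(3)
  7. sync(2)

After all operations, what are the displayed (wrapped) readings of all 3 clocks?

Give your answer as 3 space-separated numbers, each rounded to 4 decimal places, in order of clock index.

Answer: 26.0000 28.7500 23.0000

Derivation:
After op 1 tick(10): ref=10.0000 raw=[20.0000 12.5000 12.0000]
After op 2 tick(3): ref=13.0000 raw=[26.0000 16.2500 15.6000]
After op 3 tick(3): ref=16.0000 raw=[32.0000 20.0000 19.2000]
After op 4 tick(4): ref=20.0000 raw=[40.0000 25.0000 24.0000]
After op 5 sync(0): ref=20.0000 raw=[20.0000 25.0000 24.0000]
After op 6 tick(3): ref=23.0000 raw=[26.0000 28.7500 27.6000]
After op 7 sync(2): ref=23.0000 raw=[26.0000 28.7500 23.0000]
Wrap final raw readings (mod 100): 26.0000 mod 100 = 26.0000; 28.7500 mod 100 = 28.7500; 23.0000 mod 100 = 23.0000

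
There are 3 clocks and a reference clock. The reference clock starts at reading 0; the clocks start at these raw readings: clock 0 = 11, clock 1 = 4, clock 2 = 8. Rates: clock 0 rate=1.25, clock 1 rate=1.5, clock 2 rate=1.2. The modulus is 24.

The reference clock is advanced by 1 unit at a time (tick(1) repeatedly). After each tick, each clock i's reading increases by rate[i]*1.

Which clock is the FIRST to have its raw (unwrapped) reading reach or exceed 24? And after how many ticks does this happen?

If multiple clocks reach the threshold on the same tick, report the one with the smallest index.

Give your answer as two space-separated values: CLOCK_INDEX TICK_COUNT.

clock 0: start=11, rate=1.25, needs 24-11 = 13; ticks = ceil(13/1.25) = ceil(10.4000) = 11; reading at tick 11 = 11 + 1.25*11 = 24.7500
clock 1: start=4, rate=1.5, needs 24-4 = 20; ticks = ceil(20/1.5) = ceil(13.3333) = 14; reading at tick 14 = 4 + 1.5*14 = 25.0000
clock 2: start=8, rate=1.2, needs 24-8 = 16; ticks = ceil(16/1.2) = ceil(13.3333) = 14; reading at tick 14 = 8 + 1.2*14 = 24.8000
Minimum tick count = 11; winners = [0]; smallest index = 0

Answer: 0 11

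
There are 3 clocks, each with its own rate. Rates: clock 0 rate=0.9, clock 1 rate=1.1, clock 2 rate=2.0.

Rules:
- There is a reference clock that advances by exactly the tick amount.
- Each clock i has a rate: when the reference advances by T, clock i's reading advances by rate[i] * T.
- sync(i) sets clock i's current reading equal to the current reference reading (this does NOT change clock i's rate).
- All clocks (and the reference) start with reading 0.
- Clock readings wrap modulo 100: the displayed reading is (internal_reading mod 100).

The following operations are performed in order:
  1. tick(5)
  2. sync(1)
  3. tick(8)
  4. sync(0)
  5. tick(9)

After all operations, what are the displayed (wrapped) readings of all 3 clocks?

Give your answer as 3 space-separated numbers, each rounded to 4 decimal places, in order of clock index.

Answer: 21.1000 23.7000 44.0000

Derivation:
After op 1 tick(5): ref=5.0000 raw=[4.5000 5.5000 10.0000]
After op 2 sync(1): ref=5.0000 raw=[4.5000 5.0000 10.0000]
After op 3 tick(8): ref=13.0000 raw=[11.7000 13.8000 26.0000]
After op 4 sync(0): ref=13.0000 raw=[13.0000 13.8000 26.0000]
After op 5 tick(9): ref=22.0000 raw=[21.1000 23.7000 44.0000]
Wrap final raw readings (mod 100): 21.1000 mod 100 = 21.1000; 23.7000 mod 100 = 23.7000; 44.0000 mod 100 = 44.0000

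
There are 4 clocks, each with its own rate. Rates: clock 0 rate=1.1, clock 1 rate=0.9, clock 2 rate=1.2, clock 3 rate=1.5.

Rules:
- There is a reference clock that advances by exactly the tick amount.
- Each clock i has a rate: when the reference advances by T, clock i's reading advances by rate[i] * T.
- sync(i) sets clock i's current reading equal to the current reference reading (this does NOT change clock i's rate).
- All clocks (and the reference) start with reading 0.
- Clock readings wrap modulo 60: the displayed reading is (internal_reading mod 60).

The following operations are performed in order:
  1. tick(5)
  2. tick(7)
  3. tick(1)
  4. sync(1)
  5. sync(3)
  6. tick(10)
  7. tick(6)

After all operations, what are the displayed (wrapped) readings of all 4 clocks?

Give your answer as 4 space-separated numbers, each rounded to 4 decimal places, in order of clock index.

Answer: 31.9000 27.4000 34.8000 37.0000

Derivation:
After op 1 tick(5): ref=5.0000 raw=[5.5000 4.5000 6.0000 7.5000]
After op 2 tick(7): ref=12.0000 raw=[13.2000 10.8000 14.4000 18.0000]
After op 3 tick(1): ref=13.0000 raw=[14.3000 11.7000 15.6000 19.5000]
After op 4 sync(1): ref=13.0000 raw=[14.3000 13.0000 15.6000 19.5000]
After op 5 sync(3): ref=13.0000 raw=[14.3000 13.0000 15.6000 13.0000]
After op 6 tick(10): ref=23.0000 raw=[25.3000 22.0000 27.6000 28.0000]
After op 7 tick(6): ref=29.0000 raw=[31.9000 27.4000 34.8000 37.0000]
Wrap final raw readings (mod 60): 31.9000 mod 60 = 31.9000; 27.4000 mod 60 = 27.4000; 34.8000 mod 60 = 34.8000; 37.0000 mod 60 = 37.0000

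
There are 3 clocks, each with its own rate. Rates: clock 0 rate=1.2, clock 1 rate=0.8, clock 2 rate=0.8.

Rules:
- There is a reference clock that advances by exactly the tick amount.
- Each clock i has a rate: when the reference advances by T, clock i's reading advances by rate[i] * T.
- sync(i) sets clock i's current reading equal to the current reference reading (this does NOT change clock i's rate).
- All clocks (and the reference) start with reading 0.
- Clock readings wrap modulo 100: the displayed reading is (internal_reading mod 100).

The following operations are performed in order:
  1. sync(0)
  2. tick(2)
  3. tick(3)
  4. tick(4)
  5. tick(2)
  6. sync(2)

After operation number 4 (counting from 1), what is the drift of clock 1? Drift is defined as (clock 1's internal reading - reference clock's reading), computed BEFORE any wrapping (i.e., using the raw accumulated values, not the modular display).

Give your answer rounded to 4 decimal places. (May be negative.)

After op 1 sync(0): ref=0.0000 raw=[0.0000 0.0000 0.0000]
After op 2 tick(2): ref=2.0000 raw=[2.4000 1.6000 1.6000]
After op 3 tick(3): ref=5.0000 raw=[6.0000 4.0000 4.0000]
After op 4 tick(4): ref=9.0000 raw=[10.8000 7.2000 7.2000]
Drift of clock 1 after op 4: 7.2000 - 9.0000 = -1.8000

Answer: -1.8000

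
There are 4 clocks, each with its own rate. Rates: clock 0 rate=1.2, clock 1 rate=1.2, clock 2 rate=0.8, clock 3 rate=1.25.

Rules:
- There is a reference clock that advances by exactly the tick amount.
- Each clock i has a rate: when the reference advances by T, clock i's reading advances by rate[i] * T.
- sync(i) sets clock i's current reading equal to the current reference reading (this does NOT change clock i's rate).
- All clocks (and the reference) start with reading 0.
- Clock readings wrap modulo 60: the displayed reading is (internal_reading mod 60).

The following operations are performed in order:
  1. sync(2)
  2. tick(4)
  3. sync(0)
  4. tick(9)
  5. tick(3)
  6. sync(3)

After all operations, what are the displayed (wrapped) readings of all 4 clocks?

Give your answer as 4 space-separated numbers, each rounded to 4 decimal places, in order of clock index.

After op 1 sync(2): ref=0.0000 raw=[0.0000 0.0000 0.0000 0.0000]
After op 2 tick(4): ref=4.0000 raw=[4.8000 4.8000 3.2000 5.0000]
After op 3 sync(0): ref=4.0000 raw=[4.0000 4.8000 3.2000 5.0000]
After op 4 tick(9): ref=13.0000 raw=[14.8000 15.6000 10.4000 16.2500]
After op 5 tick(3): ref=16.0000 raw=[18.4000 19.2000 12.8000 20.0000]
After op 6 sync(3): ref=16.0000 raw=[18.4000 19.2000 12.8000 16.0000]
Wrap final raw readings (mod 60): 18.4000 mod 60 = 18.4000; 19.2000 mod 60 = 19.2000; 12.8000 mod 60 = 12.8000; 16.0000 mod 60 = 16.0000

Answer: 18.4000 19.2000 12.8000 16.0000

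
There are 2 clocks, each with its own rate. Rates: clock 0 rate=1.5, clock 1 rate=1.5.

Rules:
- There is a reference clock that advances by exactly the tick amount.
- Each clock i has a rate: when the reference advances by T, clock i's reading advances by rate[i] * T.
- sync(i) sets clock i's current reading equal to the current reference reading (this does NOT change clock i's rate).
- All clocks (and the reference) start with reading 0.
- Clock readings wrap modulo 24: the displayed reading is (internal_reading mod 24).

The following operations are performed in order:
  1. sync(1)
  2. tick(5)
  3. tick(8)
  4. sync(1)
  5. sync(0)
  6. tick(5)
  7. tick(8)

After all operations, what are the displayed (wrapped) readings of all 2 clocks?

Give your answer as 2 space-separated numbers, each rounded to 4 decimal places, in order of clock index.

After op 1 sync(1): ref=0.0000 raw=[0.0000 0.0000]
After op 2 tick(5): ref=5.0000 raw=[7.5000 7.5000]
After op 3 tick(8): ref=13.0000 raw=[19.5000 19.5000]
After op 4 sync(1): ref=13.0000 raw=[19.5000 13.0000]
After op 5 sync(0): ref=13.0000 raw=[13.0000 13.0000]
After op 6 tick(5): ref=18.0000 raw=[20.5000 20.5000]
After op 7 tick(8): ref=26.0000 raw=[32.5000 32.5000]
Wrap final raw readings (mod 24): 32.5000 mod 24 = 8.5000; 32.5000 mod 24 = 8.5000

Answer: 8.5000 8.5000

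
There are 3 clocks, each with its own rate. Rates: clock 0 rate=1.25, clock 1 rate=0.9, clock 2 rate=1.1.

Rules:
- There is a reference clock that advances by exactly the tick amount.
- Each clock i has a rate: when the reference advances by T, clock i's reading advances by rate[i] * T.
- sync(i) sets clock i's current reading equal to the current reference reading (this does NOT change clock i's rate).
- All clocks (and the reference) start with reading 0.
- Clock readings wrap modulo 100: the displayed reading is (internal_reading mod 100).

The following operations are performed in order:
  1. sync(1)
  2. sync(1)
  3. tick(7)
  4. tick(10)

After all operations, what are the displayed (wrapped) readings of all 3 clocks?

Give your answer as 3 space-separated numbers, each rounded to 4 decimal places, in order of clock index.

After op 1 sync(1): ref=0.0000 raw=[0.0000 0.0000 0.0000]
After op 2 sync(1): ref=0.0000 raw=[0.0000 0.0000 0.0000]
After op 3 tick(7): ref=7.0000 raw=[8.7500 6.3000 7.7000]
After op 4 tick(10): ref=17.0000 raw=[21.2500 15.3000 18.7000]
Wrap final raw readings (mod 100): 21.2500 mod 100 = 21.2500; 15.3000 mod 100 = 15.3000; 18.7000 mod 100 = 18.7000

Answer: 21.2500 15.3000 18.7000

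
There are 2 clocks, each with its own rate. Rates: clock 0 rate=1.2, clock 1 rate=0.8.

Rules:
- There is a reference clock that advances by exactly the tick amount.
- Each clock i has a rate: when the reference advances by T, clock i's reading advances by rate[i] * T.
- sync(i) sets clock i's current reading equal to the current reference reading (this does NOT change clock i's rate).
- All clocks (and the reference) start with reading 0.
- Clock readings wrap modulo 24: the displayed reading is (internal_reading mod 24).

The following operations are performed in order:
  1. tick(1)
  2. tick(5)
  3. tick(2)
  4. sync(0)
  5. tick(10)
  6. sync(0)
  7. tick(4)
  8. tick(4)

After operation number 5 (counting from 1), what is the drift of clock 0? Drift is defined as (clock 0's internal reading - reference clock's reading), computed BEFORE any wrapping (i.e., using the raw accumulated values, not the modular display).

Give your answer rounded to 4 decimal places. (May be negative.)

Answer: 2.0000

Derivation:
After op 1 tick(1): ref=1.0000 raw=[1.2000 0.8000]
After op 2 tick(5): ref=6.0000 raw=[7.2000 4.8000]
After op 3 tick(2): ref=8.0000 raw=[9.6000 6.4000]
After op 4 sync(0): ref=8.0000 raw=[8.0000 6.4000]
After op 5 tick(10): ref=18.0000 raw=[20.0000 14.4000]
Drift of clock 0 after op 5: 20.0000 - 18.0000 = 2.0000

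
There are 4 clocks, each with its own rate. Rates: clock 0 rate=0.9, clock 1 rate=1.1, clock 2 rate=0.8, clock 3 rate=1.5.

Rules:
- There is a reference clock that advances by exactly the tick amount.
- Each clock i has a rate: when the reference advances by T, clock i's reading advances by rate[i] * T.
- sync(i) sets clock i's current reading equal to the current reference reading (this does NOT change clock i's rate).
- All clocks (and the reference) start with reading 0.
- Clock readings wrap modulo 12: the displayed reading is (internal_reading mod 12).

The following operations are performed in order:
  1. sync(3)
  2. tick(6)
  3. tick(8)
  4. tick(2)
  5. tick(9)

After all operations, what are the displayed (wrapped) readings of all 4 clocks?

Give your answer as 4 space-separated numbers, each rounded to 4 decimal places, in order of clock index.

Answer: 10.5000 3.5000 8.0000 1.5000

Derivation:
After op 1 sync(3): ref=0.0000 raw=[0.0000 0.0000 0.0000 0.0000]
After op 2 tick(6): ref=6.0000 raw=[5.4000 6.6000 4.8000 9.0000]
After op 3 tick(8): ref=14.0000 raw=[12.6000 15.4000 11.2000 21.0000]
After op 4 tick(2): ref=16.0000 raw=[14.4000 17.6000 12.8000 24.0000]
After op 5 tick(9): ref=25.0000 raw=[22.5000 27.5000 20.0000 37.5000]
Wrap final raw readings (mod 12): 22.5000 mod 12 = 10.5000; 27.5000 mod 12 = 3.5000; 20.0000 mod 12 = 8.0000; 37.5000 mod 12 = 1.5000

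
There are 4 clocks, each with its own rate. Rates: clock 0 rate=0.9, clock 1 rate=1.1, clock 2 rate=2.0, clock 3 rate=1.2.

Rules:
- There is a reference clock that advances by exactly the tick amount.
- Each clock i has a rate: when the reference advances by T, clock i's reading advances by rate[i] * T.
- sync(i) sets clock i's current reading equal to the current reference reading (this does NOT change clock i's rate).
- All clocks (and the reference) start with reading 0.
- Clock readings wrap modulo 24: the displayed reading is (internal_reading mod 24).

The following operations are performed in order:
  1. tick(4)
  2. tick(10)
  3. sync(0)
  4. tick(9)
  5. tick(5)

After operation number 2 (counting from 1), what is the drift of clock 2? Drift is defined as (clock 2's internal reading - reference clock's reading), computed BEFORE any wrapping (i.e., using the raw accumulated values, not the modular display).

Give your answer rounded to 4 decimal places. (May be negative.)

Answer: 14.0000

Derivation:
After op 1 tick(4): ref=4.0000 raw=[3.6000 4.4000 8.0000 4.8000]
After op 2 tick(10): ref=14.0000 raw=[12.6000 15.4000 28.0000 16.8000]
Drift of clock 2 after op 2: 28.0000 - 14.0000 = 14.0000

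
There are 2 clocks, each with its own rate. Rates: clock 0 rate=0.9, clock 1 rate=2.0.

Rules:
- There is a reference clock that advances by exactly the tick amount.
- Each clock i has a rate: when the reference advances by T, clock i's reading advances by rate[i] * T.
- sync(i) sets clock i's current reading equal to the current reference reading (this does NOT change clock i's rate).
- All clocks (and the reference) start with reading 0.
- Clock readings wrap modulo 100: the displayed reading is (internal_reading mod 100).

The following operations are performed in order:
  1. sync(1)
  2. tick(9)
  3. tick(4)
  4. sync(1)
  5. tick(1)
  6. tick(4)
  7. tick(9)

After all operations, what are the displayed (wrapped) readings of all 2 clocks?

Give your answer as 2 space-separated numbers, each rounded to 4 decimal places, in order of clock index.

Answer: 24.3000 41.0000

Derivation:
After op 1 sync(1): ref=0.0000 raw=[0.0000 0.0000]
After op 2 tick(9): ref=9.0000 raw=[8.1000 18.0000]
After op 3 tick(4): ref=13.0000 raw=[11.7000 26.0000]
After op 4 sync(1): ref=13.0000 raw=[11.7000 13.0000]
After op 5 tick(1): ref=14.0000 raw=[12.6000 15.0000]
After op 6 tick(4): ref=18.0000 raw=[16.2000 23.0000]
After op 7 tick(9): ref=27.0000 raw=[24.3000 41.0000]
Wrap final raw readings (mod 100): 24.3000 mod 100 = 24.3000; 41.0000 mod 100 = 41.0000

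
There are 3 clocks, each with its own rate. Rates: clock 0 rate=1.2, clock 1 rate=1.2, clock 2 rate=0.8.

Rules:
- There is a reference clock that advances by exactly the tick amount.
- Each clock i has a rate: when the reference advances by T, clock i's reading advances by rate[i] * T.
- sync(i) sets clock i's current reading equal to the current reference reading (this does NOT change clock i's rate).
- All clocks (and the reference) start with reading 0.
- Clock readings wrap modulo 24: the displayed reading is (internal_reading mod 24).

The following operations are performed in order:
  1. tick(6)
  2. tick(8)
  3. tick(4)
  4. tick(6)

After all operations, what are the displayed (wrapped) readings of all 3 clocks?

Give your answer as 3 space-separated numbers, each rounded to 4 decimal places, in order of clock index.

After op 1 tick(6): ref=6.0000 raw=[7.2000 7.2000 4.8000]
After op 2 tick(8): ref=14.0000 raw=[16.8000 16.8000 11.2000]
After op 3 tick(4): ref=18.0000 raw=[21.6000 21.6000 14.4000]
After op 4 tick(6): ref=24.0000 raw=[28.8000 28.8000 19.2000]
Wrap final raw readings (mod 24): 28.8000 mod 24 = 4.8000; 28.8000 mod 24 = 4.8000; 19.2000 mod 24 = 19.2000

Answer: 4.8000 4.8000 19.2000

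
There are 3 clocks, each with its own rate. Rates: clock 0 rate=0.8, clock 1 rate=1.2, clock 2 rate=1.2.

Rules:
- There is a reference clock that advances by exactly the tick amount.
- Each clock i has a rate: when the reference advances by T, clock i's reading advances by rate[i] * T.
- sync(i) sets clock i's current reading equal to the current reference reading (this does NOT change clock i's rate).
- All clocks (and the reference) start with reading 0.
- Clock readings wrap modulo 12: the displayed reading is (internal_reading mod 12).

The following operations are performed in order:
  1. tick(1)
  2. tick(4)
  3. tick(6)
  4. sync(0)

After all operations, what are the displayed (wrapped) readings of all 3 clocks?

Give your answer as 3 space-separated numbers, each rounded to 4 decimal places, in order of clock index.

Answer: 11.0000 1.2000 1.2000

Derivation:
After op 1 tick(1): ref=1.0000 raw=[0.8000 1.2000 1.2000]
After op 2 tick(4): ref=5.0000 raw=[4.0000 6.0000 6.0000]
After op 3 tick(6): ref=11.0000 raw=[8.8000 13.2000 13.2000]
After op 4 sync(0): ref=11.0000 raw=[11.0000 13.2000 13.2000]
Wrap final raw readings (mod 12): 11.0000 mod 12 = 11.0000; 13.2000 mod 12 = 1.2000; 13.2000 mod 12 = 1.2000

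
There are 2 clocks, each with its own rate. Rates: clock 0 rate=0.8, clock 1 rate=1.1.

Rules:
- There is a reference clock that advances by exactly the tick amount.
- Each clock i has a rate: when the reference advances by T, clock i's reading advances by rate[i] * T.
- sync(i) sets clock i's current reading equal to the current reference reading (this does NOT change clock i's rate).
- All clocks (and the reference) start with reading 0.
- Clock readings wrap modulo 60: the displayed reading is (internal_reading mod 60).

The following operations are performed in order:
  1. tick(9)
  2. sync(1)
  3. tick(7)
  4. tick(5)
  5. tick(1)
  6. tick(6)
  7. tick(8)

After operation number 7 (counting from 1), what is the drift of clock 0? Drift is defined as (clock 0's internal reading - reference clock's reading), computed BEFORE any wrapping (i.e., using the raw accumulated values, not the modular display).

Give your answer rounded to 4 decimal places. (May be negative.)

Answer: -7.2000

Derivation:
After op 1 tick(9): ref=9.0000 raw=[7.2000 9.9000]
After op 2 sync(1): ref=9.0000 raw=[7.2000 9.0000]
After op 3 tick(7): ref=16.0000 raw=[12.8000 16.7000]
After op 4 tick(5): ref=21.0000 raw=[16.8000 22.2000]
After op 5 tick(1): ref=22.0000 raw=[17.6000 23.3000]
After op 6 tick(6): ref=28.0000 raw=[22.4000 29.9000]
After op 7 tick(8): ref=36.0000 raw=[28.8000 38.7000]
Drift of clock 0 after op 7: 28.8000 - 36.0000 = -7.2000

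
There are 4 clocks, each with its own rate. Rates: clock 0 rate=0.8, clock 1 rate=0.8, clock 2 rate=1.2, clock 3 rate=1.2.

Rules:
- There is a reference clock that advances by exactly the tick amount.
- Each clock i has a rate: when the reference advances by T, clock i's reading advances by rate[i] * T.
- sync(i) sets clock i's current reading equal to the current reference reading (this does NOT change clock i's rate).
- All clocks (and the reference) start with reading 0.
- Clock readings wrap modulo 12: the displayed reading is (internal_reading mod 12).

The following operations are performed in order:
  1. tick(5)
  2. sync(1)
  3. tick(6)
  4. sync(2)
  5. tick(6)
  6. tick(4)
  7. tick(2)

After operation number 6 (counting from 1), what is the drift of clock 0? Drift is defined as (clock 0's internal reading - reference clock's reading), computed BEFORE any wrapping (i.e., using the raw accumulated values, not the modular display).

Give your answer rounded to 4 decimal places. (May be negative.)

Answer: -4.2000

Derivation:
After op 1 tick(5): ref=5.0000 raw=[4.0000 4.0000 6.0000 6.0000]
After op 2 sync(1): ref=5.0000 raw=[4.0000 5.0000 6.0000 6.0000]
After op 3 tick(6): ref=11.0000 raw=[8.8000 9.8000 13.2000 13.2000]
After op 4 sync(2): ref=11.0000 raw=[8.8000 9.8000 11.0000 13.2000]
After op 5 tick(6): ref=17.0000 raw=[13.6000 14.6000 18.2000 20.4000]
After op 6 tick(4): ref=21.0000 raw=[16.8000 17.8000 23.0000 25.2000]
Drift of clock 0 after op 6: 16.8000 - 21.0000 = -4.2000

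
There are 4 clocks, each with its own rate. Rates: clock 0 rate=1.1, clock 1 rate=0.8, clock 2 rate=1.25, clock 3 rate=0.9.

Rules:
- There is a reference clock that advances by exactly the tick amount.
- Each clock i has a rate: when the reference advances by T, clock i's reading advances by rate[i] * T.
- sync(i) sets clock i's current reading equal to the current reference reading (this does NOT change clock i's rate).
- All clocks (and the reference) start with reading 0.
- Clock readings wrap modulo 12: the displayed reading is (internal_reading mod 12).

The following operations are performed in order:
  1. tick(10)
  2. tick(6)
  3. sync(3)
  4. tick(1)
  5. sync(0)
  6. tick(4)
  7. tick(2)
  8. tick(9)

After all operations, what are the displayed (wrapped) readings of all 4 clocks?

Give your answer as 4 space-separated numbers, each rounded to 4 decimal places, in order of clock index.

After op 1 tick(10): ref=10.0000 raw=[11.0000 8.0000 12.5000 9.0000]
After op 2 tick(6): ref=16.0000 raw=[17.6000 12.8000 20.0000 14.4000]
After op 3 sync(3): ref=16.0000 raw=[17.6000 12.8000 20.0000 16.0000]
After op 4 tick(1): ref=17.0000 raw=[18.7000 13.6000 21.2500 16.9000]
After op 5 sync(0): ref=17.0000 raw=[17.0000 13.6000 21.2500 16.9000]
After op 6 tick(4): ref=21.0000 raw=[21.4000 16.8000 26.2500 20.5000]
After op 7 tick(2): ref=23.0000 raw=[23.6000 18.4000 28.7500 22.3000]
After op 8 tick(9): ref=32.0000 raw=[33.5000 25.6000 40.0000 30.4000]
Wrap final raw readings (mod 12): 33.5000 mod 12 = 9.5000; 25.6000 mod 12 = 1.6000; 40.0000 mod 12 = 4.0000; 30.4000 mod 12 = 6.4000

Answer: 9.5000 1.6000 4.0000 6.4000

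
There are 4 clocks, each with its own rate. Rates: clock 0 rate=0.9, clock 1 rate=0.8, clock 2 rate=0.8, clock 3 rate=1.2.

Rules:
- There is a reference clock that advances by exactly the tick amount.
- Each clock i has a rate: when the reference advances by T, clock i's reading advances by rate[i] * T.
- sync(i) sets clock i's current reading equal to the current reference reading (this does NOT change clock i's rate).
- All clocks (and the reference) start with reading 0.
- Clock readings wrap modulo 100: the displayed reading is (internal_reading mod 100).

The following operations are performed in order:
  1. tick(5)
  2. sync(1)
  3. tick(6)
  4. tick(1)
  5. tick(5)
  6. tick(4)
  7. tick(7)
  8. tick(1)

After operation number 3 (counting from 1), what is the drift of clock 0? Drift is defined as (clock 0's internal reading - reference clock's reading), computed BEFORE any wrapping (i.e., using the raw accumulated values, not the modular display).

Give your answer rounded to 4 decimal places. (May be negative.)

Answer: -1.1000

Derivation:
After op 1 tick(5): ref=5.0000 raw=[4.5000 4.0000 4.0000 6.0000]
After op 2 sync(1): ref=5.0000 raw=[4.5000 5.0000 4.0000 6.0000]
After op 3 tick(6): ref=11.0000 raw=[9.9000 9.8000 8.8000 13.2000]
Drift of clock 0 after op 3: 9.9000 - 11.0000 = -1.1000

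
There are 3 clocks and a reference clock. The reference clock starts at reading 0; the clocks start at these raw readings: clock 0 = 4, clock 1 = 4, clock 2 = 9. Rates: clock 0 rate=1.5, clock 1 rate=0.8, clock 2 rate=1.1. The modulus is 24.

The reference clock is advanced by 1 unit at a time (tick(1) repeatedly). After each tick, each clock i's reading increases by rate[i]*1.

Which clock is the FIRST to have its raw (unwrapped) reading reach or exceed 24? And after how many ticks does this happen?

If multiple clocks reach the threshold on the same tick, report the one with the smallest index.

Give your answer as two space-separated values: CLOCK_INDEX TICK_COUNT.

clock 0: start=4, rate=1.5, needs 24-4 = 20; ticks = ceil(20/1.5) = ceil(13.3333) = 14; reading at tick 14 = 4 + 1.5*14 = 25.0000
clock 1: start=4, rate=0.8, needs 24-4 = 20; ticks = ceil(20/0.8) = ceil(25.0000) = 25; reading at tick 25 = 4 + 0.8*25 = 24.0000
clock 2: start=9, rate=1.1, needs 24-9 = 15; ticks = ceil(15/1.1) = ceil(13.6364) = 14; reading at tick 14 = 9 + 1.1*14 = 24.4000
Minimum tick count = 14; winners = [0, 2]; smallest index = 0

Answer: 0 14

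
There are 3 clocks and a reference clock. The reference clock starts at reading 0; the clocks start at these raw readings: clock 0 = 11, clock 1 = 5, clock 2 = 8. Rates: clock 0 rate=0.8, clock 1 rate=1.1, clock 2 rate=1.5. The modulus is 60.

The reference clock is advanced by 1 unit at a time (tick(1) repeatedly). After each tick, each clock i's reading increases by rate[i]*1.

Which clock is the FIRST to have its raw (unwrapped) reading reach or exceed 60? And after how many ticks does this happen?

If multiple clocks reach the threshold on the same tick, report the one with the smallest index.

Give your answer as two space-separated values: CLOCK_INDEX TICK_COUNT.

Answer: 2 35

Derivation:
clock 0: start=11, rate=0.8, needs 60-11 = 49; ticks = ceil(49/0.8) = ceil(61.2500) = 62; reading at tick 62 = 11 + 0.8*62 = 60.6000
clock 1: start=5, rate=1.1, needs 60-5 = 55; ticks = ceil(55/1.1) = ceil(50.0000) = 50; reading at tick 50 = 5 + 1.1*50 = 60.0000
clock 2: start=8, rate=1.5, needs 60-8 = 52; ticks = ceil(52/1.5) = ceil(34.6667) = 35; reading at tick 35 = 8 + 1.5*35 = 60.5000
Minimum tick count = 35; winners = [2]; smallest index = 2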